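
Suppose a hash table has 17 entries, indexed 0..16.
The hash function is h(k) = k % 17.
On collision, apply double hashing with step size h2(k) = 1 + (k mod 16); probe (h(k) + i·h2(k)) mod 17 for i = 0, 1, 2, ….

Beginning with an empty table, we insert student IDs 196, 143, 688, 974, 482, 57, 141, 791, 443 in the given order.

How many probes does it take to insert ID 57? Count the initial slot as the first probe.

2

196: h=9 → slot 9
143: h=7 → slot 7
688: h=8 → slot 8
974: h=5 → slot 5
482: h=6 → slot 6
57: h=6, h2=10, probe 6,16 → slot 16
141: h=5, h2=14, probe 5,2 → slot 2
791: h=9, h2=8, probe 9,0 → slot 0
443: h=1 → slot 1
Table: [791, 443, 141, —, —, 974, 482, 143, 688, 196, —, —, —, —, —, —, 57]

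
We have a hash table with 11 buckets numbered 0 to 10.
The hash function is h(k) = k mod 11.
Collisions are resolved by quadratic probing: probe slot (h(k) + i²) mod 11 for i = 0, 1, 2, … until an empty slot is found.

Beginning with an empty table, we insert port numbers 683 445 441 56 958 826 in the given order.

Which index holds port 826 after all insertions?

4

683: h=1 -> slot 1
445: h=5 -> slot 5
441: h=1, probe 1,2 -> slot 2
56: h=1, probe 1,2,5,10 -> slot 10
958: h=1, probe 1,2,5,10,6 -> slot 6
826: h=1, probe 1,2,5,10,6,4 -> slot 4
Table: [., 683, 441, ., 826, 445, 958, ., ., ., 56]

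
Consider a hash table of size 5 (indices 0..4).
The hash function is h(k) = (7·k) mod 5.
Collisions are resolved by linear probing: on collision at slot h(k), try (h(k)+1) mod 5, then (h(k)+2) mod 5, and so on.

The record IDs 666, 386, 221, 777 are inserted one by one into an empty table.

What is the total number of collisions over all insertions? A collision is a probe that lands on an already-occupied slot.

666: h=2 -> slot 2
386: h=2, probe 2,3 -> slot 3
221: h=2, probe 2,3,4 -> slot 4
777: h=4, probe 4,0 -> slot 0
Table: [777, ∅, 666, 386, 221]

4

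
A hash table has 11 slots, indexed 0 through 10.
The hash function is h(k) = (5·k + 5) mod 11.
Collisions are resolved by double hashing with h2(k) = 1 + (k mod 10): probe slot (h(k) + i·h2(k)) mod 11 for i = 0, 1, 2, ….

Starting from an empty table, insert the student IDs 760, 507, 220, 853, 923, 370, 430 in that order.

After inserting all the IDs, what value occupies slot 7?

760 hashes to 10; slot 10 is free -> place at 10.
507 hashes to 10, h2=8; 10 taken -> place at 7.
220 hashes to 5; slot 5 is free -> place at 5.
853 hashes to 2; slot 2 is free -> place at 2.
923 hashes to 0; slot 0 is free -> place at 0.
370 hashes to 7, h2=1; 7 taken -> place at 8.
430 hashes to 10, h2=1; 10,0 taken -> place at 1.
Table: [923, 430, 853, ∅, ∅, 220, ∅, 507, 370, ∅, 760]

507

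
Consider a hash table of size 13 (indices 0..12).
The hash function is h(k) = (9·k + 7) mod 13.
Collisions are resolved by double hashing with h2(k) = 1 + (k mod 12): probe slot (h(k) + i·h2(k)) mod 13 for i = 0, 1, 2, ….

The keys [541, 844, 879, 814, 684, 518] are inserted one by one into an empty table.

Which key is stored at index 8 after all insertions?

518

541: h=1 → slot 1
844: h=11 → slot 11
879: h=1, h2=4, probe 1,5 → slot 5
814: h=1, h2=11, probe 1,12 → slot 12
684: h=1, h2=1, probe 1,2 → slot 2
518: h=2, h2=3, probe 2,5,8 → slot 8
Table: [., 541, 684, ., ., 879, ., ., 518, ., ., 844, 814]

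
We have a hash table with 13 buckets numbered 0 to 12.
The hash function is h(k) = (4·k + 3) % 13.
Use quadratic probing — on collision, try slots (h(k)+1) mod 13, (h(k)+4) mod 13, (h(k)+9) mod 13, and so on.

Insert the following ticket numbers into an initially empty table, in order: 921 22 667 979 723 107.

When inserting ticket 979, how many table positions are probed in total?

2

921 hashes to 8; slot 8 is free -> place at 8.
22 hashes to 0; slot 0 is free -> place at 0.
667 hashes to 6; slot 6 is free -> place at 6.
979 hashes to 6; 6 taken -> place at 7.
723 hashes to 9; slot 9 is free -> place at 9.
107 hashes to 2; slot 2 is free -> place at 2.
Table: [22, _, 107, _, _, _, 667, 979, 921, 723, _, _, _]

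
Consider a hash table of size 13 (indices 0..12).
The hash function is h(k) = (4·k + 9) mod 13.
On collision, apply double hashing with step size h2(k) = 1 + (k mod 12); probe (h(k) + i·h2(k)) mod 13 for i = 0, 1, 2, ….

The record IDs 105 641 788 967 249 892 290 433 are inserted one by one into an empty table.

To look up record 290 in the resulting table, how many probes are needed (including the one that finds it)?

3

Insert 105: h=0, slot 0 empty → index 0.
Insert 641: h=12, slot 12 empty → index 12.
Insert 788: h=2, slot 2 empty → index 2.
Insert 967: h=3, slot 3 empty → index 3.
Insert 249: h=4, slot 4 empty → index 4.
Insert 892: h=2, h2=5, slot 2 occupied → index 7.
Insert 290: h=12, h2=3, slots 12,2 occupied → index 5.
Insert 433: h=12, h2=2, slot 12 occupied → index 1.
Table: [105, 433, 788, 967, 249, 290, ∅, 892, ∅, ∅, ∅, ∅, 641]
Lookup 290: h=12, h2=3, probe 12,2,5 → found at 5.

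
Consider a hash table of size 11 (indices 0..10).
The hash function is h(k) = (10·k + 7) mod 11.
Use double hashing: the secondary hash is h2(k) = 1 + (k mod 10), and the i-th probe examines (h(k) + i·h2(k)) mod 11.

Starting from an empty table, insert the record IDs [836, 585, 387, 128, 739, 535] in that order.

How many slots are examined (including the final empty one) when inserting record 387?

2

836 hashes to 7; slot 7 is free → place at 7.
585 hashes to 5; slot 5 is free → place at 5.
387 hashes to 5, h2=8; 5 taken → place at 2.
128 hashes to 0; slot 0 is free → place at 0.
739 hashes to 5, h2=10; 5 taken → place at 4.
535 hashes to 0, h2=6; 0 taken → place at 6.
Table: [128, _, 387, _, 739, 585, 535, 836, _, _, _]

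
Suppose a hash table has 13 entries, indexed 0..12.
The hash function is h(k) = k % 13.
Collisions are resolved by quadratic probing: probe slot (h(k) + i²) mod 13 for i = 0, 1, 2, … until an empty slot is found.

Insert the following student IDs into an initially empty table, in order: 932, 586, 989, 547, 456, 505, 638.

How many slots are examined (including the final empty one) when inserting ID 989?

2

932 hashes to 9; slot 9 is free => place at 9.
586 hashes to 1; slot 1 is free => place at 1.
989 hashes to 1; 1 taken => place at 2.
547 hashes to 1; 1,2 taken => place at 5.
456 hashes to 1; 1,2,5 taken => place at 10.
505 hashes to 11; slot 11 is free => place at 11.
638 hashes to 1; 1,2,5,10 taken => place at 4.
Table: [_, 586, 989, _, 638, 547, _, _, _, 932, 456, 505, _]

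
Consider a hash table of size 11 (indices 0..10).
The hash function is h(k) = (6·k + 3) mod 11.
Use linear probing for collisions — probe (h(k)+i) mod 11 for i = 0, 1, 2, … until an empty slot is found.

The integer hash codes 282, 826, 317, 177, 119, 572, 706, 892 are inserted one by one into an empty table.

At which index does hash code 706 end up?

5

Insert 282: h=1, slot 1 empty => index 1.
Insert 826: h=9, slot 9 empty => index 9.
Insert 317: h=2, slot 2 empty => index 2.
Insert 177: h=9, slot 9 occupied => index 10.
Insert 119: h=2, slot 2 occupied => index 3.
Insert 572: h=3, slot 3 occupied => index 4.
Insert 706: h=4, slot 4 occupied => index 5.
Insert 892: h=9, slots 9,10 occupied => index 0.
Table: [892, 282, 317, 119, 572, 706, _, _, _, 826, 177]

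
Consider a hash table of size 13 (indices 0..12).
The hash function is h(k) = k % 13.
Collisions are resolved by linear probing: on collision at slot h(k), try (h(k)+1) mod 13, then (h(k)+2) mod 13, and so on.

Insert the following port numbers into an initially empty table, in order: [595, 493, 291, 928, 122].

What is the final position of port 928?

595: h=10 -> slot 10
493: h=12 -> slot 12
291: h=5 -> slot 5
928: h=5, probe 5,6 -> slot 6
122: h=5, probe 5,6,7 -> slot 7
Table: [., ., ., ., ., 291, 928, 122, ., ., 595, ., 493]

6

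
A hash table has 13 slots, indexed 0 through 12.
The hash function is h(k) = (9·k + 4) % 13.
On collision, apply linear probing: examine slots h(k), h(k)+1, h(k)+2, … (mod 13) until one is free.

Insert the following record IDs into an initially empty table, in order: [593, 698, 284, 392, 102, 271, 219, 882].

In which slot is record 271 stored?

1

593: h=11 -> slot 11
698: h=7 -> slot 7
284: h=12 -> slot 12
392: h=9 -> slot 9
102: h=12, probe 12,0 -> slot 0
271: h=12, probe 12,0,1 -> slot 1
219: h=12, probe 12,0,1,2 -> slot 2
882: h=12, probe 12,0,1,2,3 -> slot 3
Table: [102, 271, 219, 882, ∅, ∅, ∅, 698, ∅, 392, ∅, 593, 284]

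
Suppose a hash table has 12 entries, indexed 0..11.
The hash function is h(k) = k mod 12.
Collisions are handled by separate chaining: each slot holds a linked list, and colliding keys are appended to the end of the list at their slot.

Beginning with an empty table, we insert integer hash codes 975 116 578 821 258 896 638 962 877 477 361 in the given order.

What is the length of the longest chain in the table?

Insert 975: h=3, bucket 3 empty -> new chain.
Insert 116: h=8, bucket 8 empty -> new chain.
Insert 578: h=2, bucket 2 empty -> new chain.
Insert 821: h=5, bucket 5 empty -> new chain.
Insert 258: h=6, bucket 6 empty -> new chain.
Insert 896: h=8, bucket 8 nonempty -> append to chain.
Insert 638: h=2, bucket 2 nonempty -> append to chain.
Insert 962: h=2, bucket 2 nonempty -> append to chain.
Insert 877: h=1, bucket 1 empty -> new chain.
Insert 477: h=9, bucket 9 empty -> new chain.
Insert 361: h=1, bucket 1 nonempty -> append to chain.
Final buckets:
0: _
1: 877 -> 361
2: 578 -> 638 -> 962
3: 975
4: _
5: 821
6: 258
7: _
8: 116 -> 896
9: 477
10: _
11: _

3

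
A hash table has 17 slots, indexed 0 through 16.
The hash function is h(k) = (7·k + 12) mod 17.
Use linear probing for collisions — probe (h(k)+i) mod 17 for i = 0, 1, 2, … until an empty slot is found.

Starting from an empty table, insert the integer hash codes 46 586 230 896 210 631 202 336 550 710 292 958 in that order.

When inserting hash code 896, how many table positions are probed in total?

46: h=11 => slot 11
586: h=0 => slot 0
230: h=7 => slot 7
896: h=11, probe 11,12 => slot 12
210: h=3 => slot 3
631: h=9 => slot 9
202: h=15 => slot 15
336: h=1 => slot 1
550: h=3, probe 3,4 => slot 4
710: h=1, probe 1,2 => slot 2
292: h=16 => slot 16
958: h=3, probe 3,4,5 => slot 5
Table: [586, 336, 710, 210, 550, 958, ∅, 230, ∅, 631, ∅, 46, 896, ∅, ∅, 202, 292]

2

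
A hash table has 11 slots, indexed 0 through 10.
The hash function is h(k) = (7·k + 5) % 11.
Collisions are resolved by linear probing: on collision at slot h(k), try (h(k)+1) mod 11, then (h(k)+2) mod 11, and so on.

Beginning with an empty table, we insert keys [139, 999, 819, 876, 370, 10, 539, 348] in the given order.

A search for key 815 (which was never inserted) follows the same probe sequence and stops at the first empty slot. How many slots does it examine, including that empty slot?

139 hashes to 10; slot 10 is free -> place at 10.
999 hashes to 2; slot 2 is free -> place at 2.
819 hashes to 7; slot 7 is free -> place at 7.
876 hashes to 10; 10 taken -> place at 0.
370 hashes to 10; 10,0 taken -> place at 1.
10 hashes to 9; slot 9 is free -> place at 9.
539 hashes to 5; slot 5 is free -> place at 5.
348 hashes to 10; 10,0,1,2 taken -> place at 3.
Table: [876, 370, 999, 348, —, 539, —, 819, —, 10, 139]
Lookup 815: h=1, probe 1,2,3,4 → slot 4 empty, not found.

4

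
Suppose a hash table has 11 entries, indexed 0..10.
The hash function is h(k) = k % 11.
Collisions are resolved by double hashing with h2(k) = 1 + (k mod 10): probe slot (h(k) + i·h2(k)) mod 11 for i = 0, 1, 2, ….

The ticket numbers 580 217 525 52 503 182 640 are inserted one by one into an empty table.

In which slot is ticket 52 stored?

0

Insert 580: h=8, slot 8 empty => index 8.
Insert 217: h=8, h2=8, slot 8 occupied => index 5.
Insert 525: h=8, h2=6, slot 8 occupied => index 3.
Insert 52: h=8, h2=3, slot 8 occupied => index 0.
Insert 503: h=8, h2=4, slot 8 occupied => index 1.
Insert 182: h=6, slot 6 empty => index 6.
Insert 640: h=2, slot 2 empty => index 2.
Table: [52, 503, 640, 525, ., 217, 182, ., 580, ., .]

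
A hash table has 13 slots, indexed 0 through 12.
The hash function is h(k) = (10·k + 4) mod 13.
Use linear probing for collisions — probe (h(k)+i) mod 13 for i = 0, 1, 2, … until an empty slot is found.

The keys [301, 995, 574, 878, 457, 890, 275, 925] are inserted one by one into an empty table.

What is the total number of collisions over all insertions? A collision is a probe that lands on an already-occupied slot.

301: h=11 -> slot 11
995: h=9 -> slot 9
574: h=11, probe 11,12 -> slot 12
878: h=9, probe 9,10 -> slot 10
457: h=11, probe 11,12,0 -> slot 0
890: h=12, probe 12,0,1 -> slot 1
275: h=11, probe 11,12,0,1,2 -> slot 2
925: h=11, probe 11,12,0,1,2,3 -> slot 3
Table: [457, 890, 275, 925, ∅, ∅, ∅, ∅, ∅, 995, 878, 301, 574]

15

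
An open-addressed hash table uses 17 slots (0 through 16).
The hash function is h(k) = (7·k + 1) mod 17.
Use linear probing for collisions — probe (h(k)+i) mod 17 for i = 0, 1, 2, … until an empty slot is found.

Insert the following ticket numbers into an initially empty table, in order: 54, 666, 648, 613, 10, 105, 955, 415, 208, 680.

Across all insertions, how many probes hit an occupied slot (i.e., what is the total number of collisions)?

7

Insert 54: h=5, slot 5 empty => index 5.
Insert 666: h=5, slot 5 occupied => index 6.
Insert 648: h=15, slot 15 empty => index 15.
Insert 613: h=8, slot 8 empty => index 8.
Insert 10: h=3, slot 3 empty => index 3.
Insert 105: h=5, slots 5,6 occupied => index 7.
Insert 955: h=5, slots 5,6,7,8 occupied => index 9.
Insert 415: h=16, slot 16 empty => index 16.
Insert 208: h=12, slot 12 empty => index 12.
Insert 680: h=1, slot 1 empty => index 1.
Table: [., 680, ., 10, ., 54, 666, 105, 613, 955, ., ., 208, ., ., 648, 415]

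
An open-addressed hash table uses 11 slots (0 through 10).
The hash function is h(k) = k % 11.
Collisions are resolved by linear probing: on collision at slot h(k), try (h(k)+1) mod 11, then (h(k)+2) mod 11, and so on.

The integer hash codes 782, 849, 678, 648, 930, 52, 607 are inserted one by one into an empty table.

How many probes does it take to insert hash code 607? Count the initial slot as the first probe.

2

Insert 782: h=1, slot 1 empty -> index 1.
Insert 849: h=2, slot 2 empty -> index 2.
Insert 678: h=7, slot 7 empty -> index 7.
Insert 648: h=10, slot 10 empty -> index 10.
Insert 930: h=6, slot 6 empty -> index 6.
Insert 52: h=8, slot 8 empty -> index 8.
Insert 607: h=2, slot 2 occupied -> index 3.
Table: [—, 782, 849, 607, —, —, 930, 678, 52, —, 648]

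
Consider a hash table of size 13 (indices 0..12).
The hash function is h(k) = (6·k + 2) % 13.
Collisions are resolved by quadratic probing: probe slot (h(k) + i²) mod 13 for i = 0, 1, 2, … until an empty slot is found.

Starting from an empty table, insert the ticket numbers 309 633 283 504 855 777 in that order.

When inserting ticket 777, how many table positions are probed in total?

5

309 hashes to 10; slot 10 is free → place at 10.
633 hashes to 4; slot 4 is free → place at 4.
283 hashes to 10; 10 taken → place at 11.
504 hashes to 10; 10,11 taken → place at 1.
855 hashes to 10; 10,11,1 taken → place at 6.
777 hashes to 10; 10,11,1,6 taken → place at 0.
Table: [777, 504, ., ., 633, ., 855, ., ., ., 309, 283, .]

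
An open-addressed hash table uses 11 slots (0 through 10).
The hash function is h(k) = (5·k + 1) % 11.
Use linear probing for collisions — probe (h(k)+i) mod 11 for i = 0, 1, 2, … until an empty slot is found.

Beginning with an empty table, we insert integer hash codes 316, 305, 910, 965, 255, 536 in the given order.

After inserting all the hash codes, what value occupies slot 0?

965

Insert 316: h=8, slot 8 empty → index 8.
Insert 305: h=8, slot 8 occupied → index 9.
Insert 910: h=8, slots 8,9 occupied → index 10.
Insert 965: h=8, slots 8,9,10 occupied → index 0.
Insert 255: h=0, slot 0 occupied → index 1.
Insert 536: h=8, slots 8,9,10,0,1 occupied → index 2.
Table: [965, 255, 536, —, —, —, —, —, 316, 305, 910]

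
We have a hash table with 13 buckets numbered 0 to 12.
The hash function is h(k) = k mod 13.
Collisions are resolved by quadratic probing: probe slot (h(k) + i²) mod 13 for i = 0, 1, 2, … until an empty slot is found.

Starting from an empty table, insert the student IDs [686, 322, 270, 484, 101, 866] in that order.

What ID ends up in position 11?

686: h=10 -> slot 10
322: h=10, probe 10,11 -> slot 11
270: h=10, probe 10,11,1 -> slot 1
484: h=3 -> slot 3
101: h=10, probe 10,11,1,6 -> slot 6
866: h=8 -> slot 8
Table: [—, 270, —, 484, —, —, 101, —, 866, —, 686, 322, —]

322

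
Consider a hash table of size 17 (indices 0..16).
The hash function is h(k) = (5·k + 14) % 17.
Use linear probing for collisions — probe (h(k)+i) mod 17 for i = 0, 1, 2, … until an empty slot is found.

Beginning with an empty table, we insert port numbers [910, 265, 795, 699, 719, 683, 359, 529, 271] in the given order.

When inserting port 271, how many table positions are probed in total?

910 hashes to 8; slot 8 is free -> place at 8.
265 hashes to 13; slot 13 is free -> place at 13.
795 hashes to 11; slot 11 is free -> place at 11.
699 hashes to 7; slot 7 is free -> place at 7.
719 hashes to 5; slot 5 is free -> place at 5.
683 hashes to 12; slot 12 is free -> place at 12.
359 hashes to 7; 7,8 taken -> place at 9.
529 hashes to 7; 7,8,9 taken -> place at 10.
271 hashes to 9; 9,10,11,12,13 taken -> place at 14.
Table: [., ., ., ., ., 719, ., 699, 910, 359, 529, 795, 683, 265, 271, ., .]

6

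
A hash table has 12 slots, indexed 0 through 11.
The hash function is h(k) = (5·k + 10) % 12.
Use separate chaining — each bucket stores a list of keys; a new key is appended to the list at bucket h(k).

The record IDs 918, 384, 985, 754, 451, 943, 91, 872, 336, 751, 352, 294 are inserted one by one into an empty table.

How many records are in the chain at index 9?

4

Insert 918: h=4, bucket 4 empty → new chain.
Insert 384: h=10, bucket 10 empty → new chain.
Insert 985: h=3, bucket 3 empty → new chain.
Insert 754: h=0, bucket 0 empty → new chain.
Insert 451: h=9, bucket 9 empty → new chain.
Insert 943: h=9, bucket 9 nonempty → append to chain.
Insert 91: h=9, bucket 9 nonempty → append to chain.
Insert 872: h=2, bucket 2 empty → new chain.
Insert 336: h=10, bucket 10 nonempty → append to chain.
Insert 751: h=9, bucket 9 nonempty → append to chain.
Insert 352: h=6, bucket 6 empty → new chain.
Insert 294: h=4, bucket 4 nonempty → append to chain.
Final buckets:
0: 754
1: .
2: 872
3: 985
4: 918 -> 294
5: .
6: 352
7: .
8: .
9: 451 -> 943 -> 91 -> 751
10: 384 -> 336
11: .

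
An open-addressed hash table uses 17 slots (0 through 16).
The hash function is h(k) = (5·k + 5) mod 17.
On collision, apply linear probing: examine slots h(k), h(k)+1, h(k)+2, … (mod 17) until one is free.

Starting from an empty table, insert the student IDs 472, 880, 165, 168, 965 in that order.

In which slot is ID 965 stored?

4

472 hashes to 2; slot 2 is free -> place at 2.
880 hashes to 2; 2 taken -> place at 3.
165 hashes to 14; slot 14 is free -> place at 14.
168 hashes to 12; slot 12 is free -> place at 12.
965 hashes to 2; 2,3 taken -> place at 4.
Table: [., ., 472, 880, 965, ., ., ., ., ., ., ., 168, ., 165, ., .]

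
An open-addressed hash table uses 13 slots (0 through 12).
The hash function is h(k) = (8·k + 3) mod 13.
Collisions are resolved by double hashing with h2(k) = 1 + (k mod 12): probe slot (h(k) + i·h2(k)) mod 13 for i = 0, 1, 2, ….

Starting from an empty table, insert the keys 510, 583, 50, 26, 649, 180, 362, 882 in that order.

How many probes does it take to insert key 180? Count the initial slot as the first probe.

3

510: h=1 -> slot 1
583: h=0 -> slot 0
50: h=0, h2=3, probe 0,3 -> slot 3
26: h=3, h2=3, probe 3,6 -> slot 6
649: h=8 -> slot 8
180: h=0, h2=1, probe 0,1,2 -> slot 2
362: h=0, h2=3, probe 0,3,6,9 -> slot 9
882: h=0, h2=7, probe 0,7 -> slot 7
Table: [583, 510, 180, 50, ∅, ∅, 26, 882, 649, 362, ∅, ∅, ∅]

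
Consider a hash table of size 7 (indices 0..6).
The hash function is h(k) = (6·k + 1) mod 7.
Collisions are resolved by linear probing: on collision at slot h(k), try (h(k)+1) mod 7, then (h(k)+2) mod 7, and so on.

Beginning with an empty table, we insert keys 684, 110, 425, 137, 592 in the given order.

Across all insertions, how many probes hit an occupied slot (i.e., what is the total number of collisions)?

8

684 hashes to 3; slot 3 is free -> place at 3.
110 hashes to 3; 3 taken -> place at 4.
425 hashes to 3; 3,4 taken -> place at 5.
137 hashes to 4; 4,5 taken -> place at 6.
592 hashes to 4; 4,5,6 taken -> place at 0.
Table: [592, ∅, ∅, 684, 110, 425, 137]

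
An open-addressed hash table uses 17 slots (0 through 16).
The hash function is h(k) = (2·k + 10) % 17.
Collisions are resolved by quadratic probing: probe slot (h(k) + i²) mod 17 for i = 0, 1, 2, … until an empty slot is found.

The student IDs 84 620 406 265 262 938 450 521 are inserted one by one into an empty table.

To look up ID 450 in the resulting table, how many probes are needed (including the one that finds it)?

2

84 hashes to 8; slot 8 is free => place at 8.
620 hashes to 9; slot 9 is free => place at 9.
406 hashes to 6; slot 6 is free => place at 6.
265 hashes to 13; slot 13 is free => place at 13.
262 hashes to 7; slot 7 is free => place at 7.
938 hashes to 16; slot 16 is free => place at 16.
450 hashes to 9; 9 taken => place at 10.
521 hashes to 15; slot 15 is free => place at 15.
Table: [., ., ., ., ., ., 406, 262, 84, 620, 450, ., ., 265, ., 521, 938]
Lookup 450: h=9, probe 9,10 → found at 10.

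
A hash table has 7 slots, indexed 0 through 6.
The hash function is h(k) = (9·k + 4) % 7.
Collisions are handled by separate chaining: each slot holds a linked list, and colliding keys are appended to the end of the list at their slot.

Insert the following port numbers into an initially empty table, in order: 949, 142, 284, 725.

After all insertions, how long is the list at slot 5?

3

Insert 949: h=5, bucket 5 empty → new chain.
Insert 142: h=1, bucket 1 empty → new chain.
Insert 284: h=5, bucket 5 nonempty → append to chain.
Insert 725: h=5, bucket 5 nonempty → append to chain.
Final buckets:
0: _
1: 142
2: _
3: _
4: _
5: 949 -> 284 -> 725
6: _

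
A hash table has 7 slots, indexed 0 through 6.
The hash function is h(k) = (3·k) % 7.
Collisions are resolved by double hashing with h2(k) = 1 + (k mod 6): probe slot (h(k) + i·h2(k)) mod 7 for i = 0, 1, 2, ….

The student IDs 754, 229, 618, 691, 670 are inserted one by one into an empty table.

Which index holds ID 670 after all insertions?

754: h=1 => slot 1
229: h=1, h2=2, probe 1,3 => slot 3
618: h=6 => slot 6
691: h=1, h2=2, probe 1,3,5 => slot 5
670: h=1, h2=5, probe 1,6,4 => slot 4
Table: [., 754, ., 229, 670, 691, 618]

4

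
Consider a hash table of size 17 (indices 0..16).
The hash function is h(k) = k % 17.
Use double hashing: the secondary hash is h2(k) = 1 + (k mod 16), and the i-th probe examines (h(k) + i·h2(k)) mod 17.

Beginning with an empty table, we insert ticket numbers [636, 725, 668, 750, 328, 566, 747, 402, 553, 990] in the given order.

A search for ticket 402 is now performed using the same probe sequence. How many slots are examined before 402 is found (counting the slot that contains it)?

Insert 636: h=7, slot 7 empty -> index 7.
Insert 725: h=11, slot 11 empty -> index 11.
Insert 668: h=5, slot 5 empty -> index 5.
Insert 750: h=2, slot 2 empty -> index 2.
Insert 328: h=5, h2=9, slot 5 occupied -> index 14.
Insert 566: h=5, h2=7, slot 5 occupied -> index 12.
Insert 747: h=16, slot 16 empty -> index 16.
Insert 402: h=11, h2=3, slots 11,14 occupied -> index 0.
Insert 553: h=9, slot 9 empty -> index 9.
Insert 990: h=4, slot 4 empty -> index 4.
Table: [402, —, 750, —, 990, 668, —, 636, —, 553, —, 725, 566, —, 328, —, 747]
Lookup 402: h=11, h2=3, probe 11,14,0 → found at 0.

3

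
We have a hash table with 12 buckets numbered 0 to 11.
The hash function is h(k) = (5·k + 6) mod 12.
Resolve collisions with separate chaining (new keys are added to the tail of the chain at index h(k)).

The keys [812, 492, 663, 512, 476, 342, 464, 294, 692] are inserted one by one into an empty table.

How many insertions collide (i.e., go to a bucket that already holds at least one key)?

812 -> bucket 10
492 -> bucket 6
663 -> bucket 9
512 -> bucket 10 (collision)
476 -> bucket 10 (collision)
342 -> bucket 0
464 -> bucket 10 (collision)
294 -> bucket 0 (collision)
692 -> bucket 10 (collision)
Final buckets:
0: 342 -> 294
1: ∅
2: ∅
3: ∅
4: ∅
5: ∅
6: 492
7: ∅
8: ∅
9: 663
10: 812 -> 512 -> 476 -> 464 -> 692
11: ∅

5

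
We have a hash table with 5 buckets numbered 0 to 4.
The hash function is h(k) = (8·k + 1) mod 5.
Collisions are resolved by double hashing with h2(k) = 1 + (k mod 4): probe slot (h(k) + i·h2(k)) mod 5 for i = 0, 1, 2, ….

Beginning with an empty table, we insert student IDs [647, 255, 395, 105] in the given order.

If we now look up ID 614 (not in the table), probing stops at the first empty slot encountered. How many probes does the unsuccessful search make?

647: h=2 → slot 2
255: h=1 → slot 1
395: h=1, h2=4, probe 1,0 → slot 0
105: h=1, h2=2, probe 1,3 → slot 3
Table: [395, 255, 647, 105, —]
Lookup 614: h=3, h2=3, probe 3,1,4 → slot 4 empty, not found.

3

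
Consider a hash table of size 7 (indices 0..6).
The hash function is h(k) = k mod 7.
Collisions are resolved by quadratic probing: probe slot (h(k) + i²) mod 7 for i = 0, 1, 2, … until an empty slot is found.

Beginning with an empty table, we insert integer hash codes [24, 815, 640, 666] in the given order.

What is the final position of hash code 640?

24: h=3 -> slot 3
815: h=3, probe 3,4 -> slot 4
640: h=3, probe 3,4,0 -> slot 0
666: h=1 -> slot 1
Table: [640, 666, ∅, 24, 815, ∅, ∅]

0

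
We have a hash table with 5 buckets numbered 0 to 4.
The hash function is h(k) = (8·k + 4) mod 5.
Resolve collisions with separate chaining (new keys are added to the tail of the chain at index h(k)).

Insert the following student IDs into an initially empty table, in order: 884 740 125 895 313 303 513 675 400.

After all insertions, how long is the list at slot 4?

884 -> bucket 1
740 -> bucket 4
125 -> bucket 4 (collision)
895 -> bucket 4 (collision)
313 -> bucket 3
303 -> bucket 3 (collision)
513 -> bucket 3 (collision)
675 -> bucket 4 (collision)
400 -> bucket 4 (collision)
Final buckets:
0: ∅
1: 884
2: ∅
3: 313 -> 303 -> 513
4: 740 -> 125 -> 895 -> 675 -> 400

5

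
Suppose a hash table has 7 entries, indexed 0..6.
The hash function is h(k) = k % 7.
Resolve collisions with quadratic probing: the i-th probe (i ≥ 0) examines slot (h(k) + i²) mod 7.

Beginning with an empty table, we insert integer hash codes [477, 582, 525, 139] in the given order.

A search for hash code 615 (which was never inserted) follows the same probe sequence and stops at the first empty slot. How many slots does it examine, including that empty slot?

Insert 477: h=1, slot 1 empty -> index 1.
Insert 582: h=1, slot 1 occupied -> index 2.
Insert 525: h=0, slot 0 empty -> index 0.
Insert 139: h=6, slot 6 empty -> index 6.
Table: [525, 477, 582, —, —, —, 139]
Lookup 615: h=6, probe 6,0,3 → slot 3 empty, not found.

3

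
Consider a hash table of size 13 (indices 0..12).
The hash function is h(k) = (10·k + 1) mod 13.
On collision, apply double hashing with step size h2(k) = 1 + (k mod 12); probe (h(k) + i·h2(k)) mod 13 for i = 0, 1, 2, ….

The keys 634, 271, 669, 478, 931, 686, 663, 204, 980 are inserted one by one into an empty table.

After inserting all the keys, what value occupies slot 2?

204

Insert 634: h=10, slot 10 empty => index 10.
Insert 271: h=7, slot 7 empty => index 7.
Insert 669: h=9, slot 9 empty => index 9.
Insert 478: h=10, h2=11, slot 10 occupied => index 8.
Insert 931: h=3, slot 3 empty => index 3.
Insert 686: h=10, h2=3, slot 10 occupied => index 0.
Insert 663: h=1, slot 1 empty => index 1.
Insert 204: h=0, h2=1, slots 0,1 occupied => index 2.
Insert 980: h=12, slot 12 empty => index 12.
Table: [686, 663, 204, 931, -, -, -, 271, 478, 669, 634, -, 980]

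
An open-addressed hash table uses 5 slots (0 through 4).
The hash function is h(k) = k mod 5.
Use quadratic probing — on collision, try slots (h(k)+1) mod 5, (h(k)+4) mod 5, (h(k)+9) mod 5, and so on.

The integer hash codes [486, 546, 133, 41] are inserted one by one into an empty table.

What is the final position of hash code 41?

0

Insert 486: h=1, slot 1 empty -> index 1.
Insert 546: h=1, slot 1 occupied -> index 2.
Insert 133: h=3, slot 3 empty -> index 3.
Insert 41: h=1, slots 1,2 occupied -> index 0.
Table: [41, 486, 546, 133, .]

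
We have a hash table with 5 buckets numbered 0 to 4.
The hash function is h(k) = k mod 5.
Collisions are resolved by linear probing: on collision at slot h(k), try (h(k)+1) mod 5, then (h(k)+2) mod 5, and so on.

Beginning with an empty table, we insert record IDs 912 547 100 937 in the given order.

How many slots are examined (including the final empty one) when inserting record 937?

3

912: h=2 -> slot 2
547: h=2, probe 2,3 -> slot 3
100: h=0 -> slot 0
937: h=2, probe 2,3,4 -> slot 4
Table: [100, _, 912, 547, 937]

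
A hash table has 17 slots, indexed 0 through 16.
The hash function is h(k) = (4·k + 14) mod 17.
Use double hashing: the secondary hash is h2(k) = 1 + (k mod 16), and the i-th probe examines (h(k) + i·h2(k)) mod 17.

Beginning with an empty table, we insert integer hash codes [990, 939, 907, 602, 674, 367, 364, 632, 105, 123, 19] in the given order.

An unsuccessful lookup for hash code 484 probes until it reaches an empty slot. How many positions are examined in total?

4

990 hashes to 13; slot 13 is free → place at 13.
939 hashes to 13, h2=12; 13 taken → place at 8.
907 hashes to 4; slot 4 is free → place at 4.
602 hashes to 8, h2=11; 8 taken → place at 2.
674 hashes to 7; slot 7 is free → place at 7.
367 hashes to 3; slot 3 is free → place at 3.
364 hashes to 8, h2=13; 8,4 taken → place at 0.
632 hashes to 9; slot 9 is free → place at 9.
105 hashes to 9, h2=10; 9,2 taken → place at 12.
123 hashes to 13, h2=12; 13,8,3 taken → place at 15.
19 hashes to 5; slot 5 is free → place at 5.
Table: [364, _, 602, 367, 907, 19, _, 674, 939, 632, _, _, 105, 990, _, 123, _]
Lookup 484: h=12, h2=5, probe 12,0,5,10 → slot 10 empty, not found.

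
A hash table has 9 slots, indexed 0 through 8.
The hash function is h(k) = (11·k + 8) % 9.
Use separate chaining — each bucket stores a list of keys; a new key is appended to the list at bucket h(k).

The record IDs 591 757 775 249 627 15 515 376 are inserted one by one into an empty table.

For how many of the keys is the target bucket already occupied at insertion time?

4

Insert 591: h=2, bucket 2 empty -> new chain.
Insert 757: h=1, bucket 1 empty -> new chain.
Insert 775: h=1, bucket 1 nonempty -> append to chain.
Insert 249: h=2, bucket 2 nonempty -> append to chain.
Insert 627: h=2, bucket 2 nonempty -> append to chain.
Insert 15: h=2, bucket 2 nonempty -> append to chain.
Insert 515: h=3, bucket 3 empty -> new chain.
Insert 376: h=4, bucket 4 empty -> new chain.
Final buckets:
0: ∅
1: 757 -> 775
2: 591 -> 249 -> 627 -> 15
3: 515
4: 376
5: ∅
6: ∅
7: ∅
8: ∅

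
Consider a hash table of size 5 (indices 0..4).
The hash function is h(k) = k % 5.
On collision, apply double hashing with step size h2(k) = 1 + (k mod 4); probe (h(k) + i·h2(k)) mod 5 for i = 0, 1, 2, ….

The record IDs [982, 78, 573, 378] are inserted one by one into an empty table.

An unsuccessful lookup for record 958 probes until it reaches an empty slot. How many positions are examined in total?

982 hashes to 2; slot 2 is free → place at 2.
78 hashes to 3; slot 3 is free → place at 3.
573 hashes to 3, h2=2; 3 taken → place at 0.
378 hashes to 3, h2=3; 3 taken → place at 1.
Table: [573, 378, 982, 78, .]
Lookup 958: h=3, h2=3, probe 3,1,4 → slot 4 empty, not found.

3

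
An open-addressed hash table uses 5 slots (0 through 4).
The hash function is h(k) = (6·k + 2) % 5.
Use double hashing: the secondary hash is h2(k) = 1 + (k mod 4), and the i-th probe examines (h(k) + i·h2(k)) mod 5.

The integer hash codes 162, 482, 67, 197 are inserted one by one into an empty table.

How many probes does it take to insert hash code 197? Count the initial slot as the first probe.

2

Insert 162: h=4, slot 4 empty => index 4.
Insert 482: h=4, h2=3, slot 4 occupied => index 2.
Insert 67: h=4, h2=4, slot 4 occupied => index 3.
Insert 197: h=4, h2=2, slot 4 occupied => index 1.
Table: [—, 197, 482, 67, 162]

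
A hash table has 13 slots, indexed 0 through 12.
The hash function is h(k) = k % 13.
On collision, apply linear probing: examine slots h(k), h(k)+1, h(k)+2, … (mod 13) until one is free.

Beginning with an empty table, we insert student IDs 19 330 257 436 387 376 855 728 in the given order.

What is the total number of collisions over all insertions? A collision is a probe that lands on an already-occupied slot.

5

Insert 19: h=6, slot 6 empty => index 6.
Insert 330: h=5, slot 5 empty => index 5.
Insert 257: h=10, slot 10 empty => index 10.
Insert 436: h=7, slot 7 empty => index 7.
Insert 387: h=10, slot 10 occupied => index 11.
Insert 376: h=12, slot 12 empty => index 12.
Insert 855: h=10, slots 10,11,12 occupied => index 0.
Insert 728: h=0, slot 0 occupied => index 1.
Table: [855, 728, ∅, ∅, ∅, 330, 19, 436, ∅, ∅, 257, 387, 376]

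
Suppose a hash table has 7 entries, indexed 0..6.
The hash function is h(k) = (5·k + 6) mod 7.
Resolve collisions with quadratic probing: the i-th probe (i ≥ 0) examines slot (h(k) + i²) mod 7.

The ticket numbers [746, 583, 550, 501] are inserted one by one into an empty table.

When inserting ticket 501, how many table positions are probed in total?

746: h=5 → slot 5
583: h=2 → slot 2
550: h=5, probe 5,6 → slot 6
501: h=5, probe 5,6,2,0 → slot 0
Table: [501, -, 583, -, -, 746, 550]

4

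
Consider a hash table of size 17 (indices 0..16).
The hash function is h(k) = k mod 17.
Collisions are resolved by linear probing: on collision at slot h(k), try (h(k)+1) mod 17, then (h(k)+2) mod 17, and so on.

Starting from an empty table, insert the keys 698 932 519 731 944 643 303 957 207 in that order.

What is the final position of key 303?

698 hashes to 1; slot 1 is free => place at 1.
932 hashes to 14; slot 14 is free => place at 14.
519 hashes to 9; slot 9 is free => place at 9.
731 hashes to 0; slot 0 is free => place at 0.
944 hashes to 9; 9 taken => place at 10.
643 hashes to 14; 14 taken => place at 15.
303 hashes to 14; 14,15 taken => place at 16.
957 hashes to 5; slot 5 is free => place at 5.
207 hashes to 3; slot 3 is free => place at 3.
Table: [731, 698, ∅, 207, ∅, 957, ∅, ∅, ∅, 519, 944, ∅, ∅, ∅, 932, 643, 303]

16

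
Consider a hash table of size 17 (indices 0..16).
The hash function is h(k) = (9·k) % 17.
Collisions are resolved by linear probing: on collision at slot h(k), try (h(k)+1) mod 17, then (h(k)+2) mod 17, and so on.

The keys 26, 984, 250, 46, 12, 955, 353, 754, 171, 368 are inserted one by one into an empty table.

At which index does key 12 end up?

8

Insert 26: h=13, slot 13 empty → index 13.
Insert 984: h=16, slot 16 empty → index 16.
Insert 250: h=6, slot 6 empty → index 6.
Insert 46: h=6, slot 6 occupied → index 7.
Insert 12: h=6, slots 6,7 occupied → index 8.
Insert 955: h=10, slot 10 empty → index 10.
Insert 353: h=15, slot 15 empty → index 15.
Insert 754: h=3, slot 3 empty → index 3.
Insert 171: h=9, slot 9 empty → index 9.
Insert 368: h=14, slot 14 empty → index 14.
Table: [∅, ∅, ∅, 754, ∅, ∅, 250, 46, 12, 171, 955, ∅, ∅, 26, 368, 353, 984]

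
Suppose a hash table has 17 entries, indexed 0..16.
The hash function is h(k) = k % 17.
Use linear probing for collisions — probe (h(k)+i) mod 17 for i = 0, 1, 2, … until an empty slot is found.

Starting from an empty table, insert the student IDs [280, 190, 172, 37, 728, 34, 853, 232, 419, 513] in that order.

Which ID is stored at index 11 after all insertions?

280 hashes to 8; slot 8 is free → place at 8.
190 hashes to 3; slot 3 is free → place at 3.
172 hashes to 2; slot 2 is free → place at 2.
37 hashes to 3; 3 taken → place at 4.
728 hashes to 14; slot 14 is free → place at 14.
34 hashes to 0; slot 0 is free → place at 0.
853 hashes to 3; 3,4 taken → place at 5.
232 hashes to 11; slot 11 is free → place at 11.
419 hashes to 11; 11 taken → place at 12.
513 hashes to 3; 3,4,5 taken → place at 6.
Table: [34, ., 172, 190, 37, 853, 513, ., 280, ., ., 232, 419, ., 728, ., .]

232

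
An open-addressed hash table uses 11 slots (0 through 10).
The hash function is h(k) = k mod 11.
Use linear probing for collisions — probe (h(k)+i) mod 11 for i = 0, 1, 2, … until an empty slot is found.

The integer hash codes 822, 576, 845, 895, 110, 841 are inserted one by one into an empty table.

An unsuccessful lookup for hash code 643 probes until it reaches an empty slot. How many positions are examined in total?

Insert 822: h=8, slot 8 empty → index 8.
Insert 576: h=4, slot 4 empty → index 4.
Insert 845: h=9, slot 9 empty → index 9.
Insert 895: h=4, slot 4 occupied → index 5.
Insert 110: h=0, slot 0 empty → index 0.
Insert 841: h=5, slot 5 occupied → index 6.
Table: [110, —, —, —, 576, 895, 841, —, 822, 845, —]
Lookup 643: h=5, probe 5,6,7 → slot 7 empty, not found.

3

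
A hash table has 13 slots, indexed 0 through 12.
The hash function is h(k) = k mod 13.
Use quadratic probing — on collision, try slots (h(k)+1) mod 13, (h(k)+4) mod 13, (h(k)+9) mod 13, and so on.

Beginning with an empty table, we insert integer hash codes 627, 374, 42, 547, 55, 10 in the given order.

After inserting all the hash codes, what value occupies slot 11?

10

627 hashes to 3; slot 3 is free -> place at 3.
374 hashes to 10; slot 10 is free -> place at 10.
42 hashes to 3; 3 taken -> place at 4.
547 hashes to 1; slot 1 is free -> place at 1.
55 hashes to 3; 3,4 taken -> place at 7.
10 hashes to 10; 10 taken -> place at 11.
Table: [—, 547, —, 627, 42, —, —, 55, —, —, 374, 10, —]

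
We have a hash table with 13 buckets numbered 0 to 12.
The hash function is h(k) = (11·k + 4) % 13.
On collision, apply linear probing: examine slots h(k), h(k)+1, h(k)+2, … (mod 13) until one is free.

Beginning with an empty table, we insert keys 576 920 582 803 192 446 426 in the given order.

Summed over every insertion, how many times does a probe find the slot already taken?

576: h=9 -> slot 9
920: h=10 -> slot 10
582: h=10, probe 10,11 -> slot 11
803: h=10, probe 10,11,12 -> slot 12
192: h=10, probe 10,11,12,0 -> slot 0
446: h=9, probe 9,10,11,12,0,1 -> slot 1
426: h=10, probe 10,11,12,0,1,2 -> slot 2
Table: [192, 446, 426, ., ., ., ., ., ., 576, 920, 582, 803]

16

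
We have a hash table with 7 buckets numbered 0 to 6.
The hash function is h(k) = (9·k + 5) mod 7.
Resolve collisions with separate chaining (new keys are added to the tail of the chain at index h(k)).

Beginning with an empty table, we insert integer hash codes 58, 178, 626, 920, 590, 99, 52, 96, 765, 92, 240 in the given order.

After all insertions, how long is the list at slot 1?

1

58 → bucket 2
178 → bucket 4
626 → bucket 4 (collision)
920 → bucket 4 (collision)
590 → bucket 2 (collision)
99 → bucket 0
52 → bucket 4 (collision)
96 → bucket 1
765 → bucket 2 (collision)
92 → bucket 0 (collision)
240 → bucket 2 (collision)
Final buckets:
0: 99 -> 92
1: 96
2: 58 -> 590 -> 765 -> 240
3: —
4: 178 -> 626 -> 920 -> 52
5: —
6: —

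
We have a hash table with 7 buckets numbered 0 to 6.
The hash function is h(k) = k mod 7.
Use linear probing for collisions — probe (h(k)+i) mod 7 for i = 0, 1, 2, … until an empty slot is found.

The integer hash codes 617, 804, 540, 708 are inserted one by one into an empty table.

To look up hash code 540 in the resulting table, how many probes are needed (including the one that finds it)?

2

Insert 617: h=1, slot 1 empty => index 1.
Insert 804: h=6, slot 6 empty => index 6.
Insert 540: h=1, slot 1 occupied => index 2.
Insert 708: h=1, slots 1,2 occupied => index 3.
Table: [∅, 617, 540, 708, ∅, ∅, 804]
Lookup 540: h=1, probe 1,2 → found at 2.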